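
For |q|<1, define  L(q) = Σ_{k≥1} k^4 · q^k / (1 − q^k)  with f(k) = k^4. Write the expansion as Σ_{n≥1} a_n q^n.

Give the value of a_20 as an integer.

a_20 = 170898

d|20:{1,2,4,5,10,20}  Σf=1+16+256+625+10000+160000=170898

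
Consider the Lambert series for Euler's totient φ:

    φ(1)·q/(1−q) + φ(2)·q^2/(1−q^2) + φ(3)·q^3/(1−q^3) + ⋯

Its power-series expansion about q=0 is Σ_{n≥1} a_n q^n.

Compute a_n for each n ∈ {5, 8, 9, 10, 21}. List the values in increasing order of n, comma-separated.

d|5:{5,1}  Σφ=4+1=5
d|8:{1,2,4,8}  Σφ=1+1+2+4=8
q^9  k|9↦φ(k): 1:1 3:2 9:6  a_9=9
q^10  k|10↦φ(k): 10:4 5:4 2:1 1:1  a_10=10
n=21: 1·21 3·7 7·3 21·1  φ→[1+2+6+12]=21

5, 8, 9, 10, 21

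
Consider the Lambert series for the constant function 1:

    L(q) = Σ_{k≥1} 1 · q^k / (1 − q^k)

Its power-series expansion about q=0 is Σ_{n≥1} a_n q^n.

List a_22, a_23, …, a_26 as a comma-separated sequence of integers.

n=22: 1·22 2·11 11·2 22·1  f→[1+1+1+1]=4
d|23:{23,1}  Σf=1+1=2
d|24:{24,12,8,6,4,3,2,1}  Σf=1+1+1+1+1+1+1+1=8
n=25: 1·25 5·5 25·1  f→[1+1+1]=3
[q^26] f(26)=1,f(13)=1,f(2)=1,f(1)=1 ⇒ 4

4, 2, 8, 3, 4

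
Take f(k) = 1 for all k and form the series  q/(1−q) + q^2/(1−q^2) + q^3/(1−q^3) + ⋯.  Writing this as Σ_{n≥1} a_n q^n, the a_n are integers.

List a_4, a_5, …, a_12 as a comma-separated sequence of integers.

d|4:{4,2,1}  Σf=1+1+1=3
q^5  k|5↦f(k): 1:1 5:1  a_5=2
n=6: 1·6 2·3 3·2 6·1  f→[1+1+1+1]=4
d|7:{1,7}  Σf=1+1=2
n=8: 8·1 4·2 2·4 1·8  f→[1+1+1+1]=4
q^9  k|9↦f(k): 9:1 3:1 1:1  a_9=3
q^10  k|10↦f(k): 1:1 2:1 5:1 10:1  a_10=4
q^11  k|11↦f(k): 1:1 11:1  a_11=2
[q^12] f(1)=1,f(2)=1,f(3)=1,f(4)=1,f(6)=1,f(12)=1 ⇒ 6

3, 2, 4, 2, 4, 3, 4, 2, 6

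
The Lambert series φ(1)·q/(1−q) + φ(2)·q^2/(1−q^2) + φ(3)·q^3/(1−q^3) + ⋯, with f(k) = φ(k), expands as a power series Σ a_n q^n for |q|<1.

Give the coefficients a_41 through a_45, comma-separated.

d|41:{1,41}  Σφ=1+40=41
d|42:{1,2,3,6,7,14,21,42}  Σφ=1+1+2+2+6+6+12+12=42
n=43: 1·43 43·1  φ→[1+42]=43
n=44: 1·44 2·22 4·11 11·4 22·2 44·1  φ→[1+1+2+10+10+20]=44
n=45: 1·45 3·15 5·9 9·5 15·3 45·1  φ→[1+2+4+6+8+24]=45

41, 42, 43, 44, 45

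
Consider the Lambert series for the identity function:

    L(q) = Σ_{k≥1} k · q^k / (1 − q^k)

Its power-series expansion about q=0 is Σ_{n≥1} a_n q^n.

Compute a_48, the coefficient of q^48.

q^48  k|48↦f(k): 48:48 24:24 16:16 12:12 8:8 6:6 4:4 3:3 2:2 1:1  a_48=124

a_48 = 124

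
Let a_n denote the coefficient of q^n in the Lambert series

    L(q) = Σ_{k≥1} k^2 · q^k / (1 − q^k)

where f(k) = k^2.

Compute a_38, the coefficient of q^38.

n=38: 38·1 19·2 2·19 1·38  f→[1444+361+4+1]=1810

a_38 = 1810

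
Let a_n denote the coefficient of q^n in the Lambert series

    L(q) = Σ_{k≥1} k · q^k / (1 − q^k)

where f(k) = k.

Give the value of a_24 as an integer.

a_24 = 60

q^24  k|24↦f(k): 24:24 12:12 8:8 6:6 4:4 3:3 2:2 1:1  a_24=60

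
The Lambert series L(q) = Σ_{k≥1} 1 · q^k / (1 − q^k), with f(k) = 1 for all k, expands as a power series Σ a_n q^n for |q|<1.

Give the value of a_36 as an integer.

[q^36] f(1)=1,f(2)=1,f(3)=1,f(4)=1,f(6)=1,f(9)=1,f(12)=1,f(18)=1,f(36)=1 ⇒ 9

a_36 = 9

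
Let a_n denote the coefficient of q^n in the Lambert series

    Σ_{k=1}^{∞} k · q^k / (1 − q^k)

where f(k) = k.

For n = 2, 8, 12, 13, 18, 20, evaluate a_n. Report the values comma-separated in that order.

3, 15, 28, 14, 39, 42

n=2: 2·1 1·2  f→[2+1]=3
[q^8] f(8)=8,f(4)=4,f(2)=2,f(1)=1 ⇒ 15
q^12  k|12↦f(k): 12:12 6:6 4:4 3:3 2:2 1:1  a_12=28
[q^13] f(13)=13,f(1)=1 ⇒ 14
n=18: 1·18 2·9 3·6 6·3 9·2 18·1  f→[1+2+3+6+9+18]=39
[q^20] f(1)=1,f(2)=2,f(4)=4,f(5)=5,f(10)=10,f(20)=20 ⇒ 42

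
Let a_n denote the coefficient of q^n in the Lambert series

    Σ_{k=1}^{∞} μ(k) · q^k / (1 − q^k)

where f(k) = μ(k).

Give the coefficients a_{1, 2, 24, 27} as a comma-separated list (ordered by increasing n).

q^1  k|1↦μ(k): 1:1  a_1=1
d|2:{1,2}  Σμ=1+(-1)=0
d|24:{1,2,3,4,6,8,12,24}  Σμ=1+(-1)+(-1)+0+1+0+0+0=0
[q^27] μ(1)=1,μ(3)=-1,μ(9)=0,μ(27)=0 ⇒ 0

1, 0, 0, 0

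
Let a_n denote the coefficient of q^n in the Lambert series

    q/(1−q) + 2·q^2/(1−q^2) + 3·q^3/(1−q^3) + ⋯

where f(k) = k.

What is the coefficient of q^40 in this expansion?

d|40:{40,20,10,8,5,4,2,1}  Σf=40+20+10+8+5+4+2+1=90

a_40 = 90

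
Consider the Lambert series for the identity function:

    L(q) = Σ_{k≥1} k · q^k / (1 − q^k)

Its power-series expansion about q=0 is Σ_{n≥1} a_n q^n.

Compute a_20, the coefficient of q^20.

[q^20] f(20)=20,f(10)=10,f(5)=5,f(4)=4,f(2)=2,f(1)=1 ⇒ 42

a_20 = 42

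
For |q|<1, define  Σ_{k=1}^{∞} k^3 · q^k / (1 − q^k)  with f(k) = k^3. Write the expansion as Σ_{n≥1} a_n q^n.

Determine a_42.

q^42  k|42↦f(k): 1:1 2:8 3:27 6:216 7:343 14:2744 21:9261 42:74088  a_42=86688

a_42 = 86688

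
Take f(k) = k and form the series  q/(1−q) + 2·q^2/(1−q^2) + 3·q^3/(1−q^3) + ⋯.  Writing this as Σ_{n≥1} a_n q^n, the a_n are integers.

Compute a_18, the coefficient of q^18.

q^18  k|18↦f(k): 1:1 2:2 3:3 6:6 9:9 18:18  a_18=39

a_18 = 39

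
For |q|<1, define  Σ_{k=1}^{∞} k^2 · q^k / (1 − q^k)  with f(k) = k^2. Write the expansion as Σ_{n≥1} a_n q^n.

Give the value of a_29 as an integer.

n=29: 29·1 1·29  f→[841+1]=842

a_29 = 842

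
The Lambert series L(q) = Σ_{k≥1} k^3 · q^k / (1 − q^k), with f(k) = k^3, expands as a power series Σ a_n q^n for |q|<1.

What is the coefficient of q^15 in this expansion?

d|15:{1,3,5,15}  Σf=1+27+125+3375=3528

a_15 = 3528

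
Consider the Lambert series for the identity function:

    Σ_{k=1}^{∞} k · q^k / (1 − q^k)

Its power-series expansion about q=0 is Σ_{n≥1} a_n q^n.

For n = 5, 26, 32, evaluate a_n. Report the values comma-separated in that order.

q^5  k|5↦f(k): 5:5 1:1  a_5=6
n=26: 1·26 2·13 13·2 26·1  f→[1+2+13+26]=42
d|32:{32,16,8,4,2,1}  Σf=32+16+8+4+2+1=63

6, 42, 63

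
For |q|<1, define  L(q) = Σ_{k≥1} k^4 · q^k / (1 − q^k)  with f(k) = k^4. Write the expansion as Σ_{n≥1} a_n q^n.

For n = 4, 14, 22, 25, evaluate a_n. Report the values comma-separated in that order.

d|4:{1,2,4}  Σf=1+16+256=273
d|14:{14,7,2,1}  Σf=38416+2401+16+1=40834
n=22: 1·22 2·11 11·2 22·1  f→[1+16+14641+234256]=248914
n=25: 1·25 5·5 25·1  f→[1+625+390625]=391251

273, 40834, 248914, 391251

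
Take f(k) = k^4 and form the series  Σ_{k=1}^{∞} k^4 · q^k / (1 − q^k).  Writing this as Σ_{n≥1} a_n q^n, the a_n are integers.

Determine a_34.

a_34 = 1419874

d|34:{1,2,17,34}  Σf=1+16+83521+1336336=1419874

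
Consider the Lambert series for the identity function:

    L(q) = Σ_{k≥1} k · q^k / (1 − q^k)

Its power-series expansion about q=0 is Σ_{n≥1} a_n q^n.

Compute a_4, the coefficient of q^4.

a_4 = 7

[q^4] f(1)=1,f(2)=2,f(4)=4 ⇒ 7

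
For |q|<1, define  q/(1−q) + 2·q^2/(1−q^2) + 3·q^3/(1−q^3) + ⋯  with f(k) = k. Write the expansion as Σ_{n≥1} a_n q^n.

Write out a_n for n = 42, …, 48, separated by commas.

96, 44, 84, 78, 72, 48, 124

[q^42] f(1)=1,f(2)=2,f(3)=3,f(6)=6,f(7)=7,f(14)=14,f(21)=21,f(42)=42 ⇒ 96
n=43: 1·43 43·1  f→[1+43]=44
n=44: 1·44 2·22 4·11 11·4 22·2 44·1  f→[1+2+4+11+22+44]=84
[q^45] f(45)=45,f(15)=15,f(9)=9,f(5)=5,f(3)=3,f(1)=1 ⇒ 78
n=46: 46·1 23·2 2·23 1·46  f→[46+23+2+1]=72
n=47: 47·1 1·47  f→[47+1]=48
n=48: 48·1 24·2 16·3 12·4 8·6 6·8 4·12 3·16 2·24 1·48  f→[48+24+16+12+8+6+4+3+2+1]=124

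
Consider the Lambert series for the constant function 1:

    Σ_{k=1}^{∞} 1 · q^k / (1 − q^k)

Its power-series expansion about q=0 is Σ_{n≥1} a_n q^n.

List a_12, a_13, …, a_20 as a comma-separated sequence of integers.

6, 2, 4, 4, 5, 2, 6, 2, 6

n=12: 12·1 6·2 4·3 3·4 2·6 1·12  f→[1+1+1+1+1+1]=6
n=13: 1·13 13·1  f→[1+1]=2
n=14: 14·1 7·2 2·7 1·14  f→[1+1+1+1]=4
[q^15] f(15)=1,f(5)=1,f(3)=1,f(1)=1 ⇒ 4
[q^16] f(1)=1,f(2)=1,f(4)=1,f(8)=1,f(16)=1 ⇒ 5
q^17  k|17↦f(k): 17:1 1:1  a_17=2
q^18  k|18↦f(k): 1:1 2:1 3:1 6:1 9:1 18:1  a_18=6
q^19  k|19↦f(k): 19:1 1:1  a_19=2
[q^20] f(1)=1,f(2)=1,f(4)=1,f(5)=1,f(10)=1,f(20)=1 ⇒ 6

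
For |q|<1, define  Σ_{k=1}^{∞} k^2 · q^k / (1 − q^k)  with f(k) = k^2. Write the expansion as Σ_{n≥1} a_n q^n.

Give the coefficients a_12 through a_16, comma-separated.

210, 170, 250, 260, 341

d|12:{12,6,4,3,2,1}  Σf=144+36+16+9+4+1=210
n=13: 1·13 13·1  f→[1+169]=170
n=14: 14·1 7·2 2·7 1·14  f→[196+49+4+1]=250
n=15: 15·1 5·3 3·5 1·15  f→[225+25+9+1]=260
d|16:{16,8,4,2,1}  Σf=256+64+16+4+1=341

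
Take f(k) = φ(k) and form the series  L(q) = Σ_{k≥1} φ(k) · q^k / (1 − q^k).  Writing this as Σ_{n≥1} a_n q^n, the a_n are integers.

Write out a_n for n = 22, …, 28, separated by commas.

[q^22] φ(1)=1,φ(2)=1,φ(11)=10,φ(22)=10 ⇒ 22
[q^23] φ(1)=1,φ(23)=22 ⇒ 23
n=24: 1·24 2·12 3·8 4·6 6·4 8·3 12·2 24·1  φ→[1+1+2+2+2+4+4+8]=24
n=25: 25·1 5·5 1·25  φ→[20+4+1]=25
d|26:{26,13,2,1}  Σφ=12+12+1+1=26
d|27:{27,9,3,1}  Σφ=18+6+2+1=27
d|28:{28,14,7,4,2,1}  Σφ=12+6+6+2+1+1=28

22, 23, 24, 25, 26, 27, 28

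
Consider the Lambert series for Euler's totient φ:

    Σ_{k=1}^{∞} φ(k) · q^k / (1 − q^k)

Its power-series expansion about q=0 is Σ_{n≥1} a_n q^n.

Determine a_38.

q^38  k|38↦φ(k): 1:1 2:1 19:18 38:18  a_38=38

a_38 = 38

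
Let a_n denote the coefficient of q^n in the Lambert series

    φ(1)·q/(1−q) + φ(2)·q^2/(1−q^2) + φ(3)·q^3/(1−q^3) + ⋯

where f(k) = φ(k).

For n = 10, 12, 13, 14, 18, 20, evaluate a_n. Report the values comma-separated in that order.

n=10: 1·10 2·5 5·2 10·1  φ→[1+1+4+4]=10
d|12:{1,2,3,4,6,12}  Σφ=1+1+2+2+2+4=12
q^13  k|13↦φ(k): 13:12 1:1  a_13=13
q^14  k|14↦φ(k): 14:6 7:6 2:1 1:1  a_14=14
d|18:{18,9,6,3,2,1}  Σφ=6+6+2+2+1+1=18
q^20  k|20↦φ(k): 20:8 10:4 5:4 4:2 2:1 1:1  a_20=20

10, 12, 13, 14, 18, 20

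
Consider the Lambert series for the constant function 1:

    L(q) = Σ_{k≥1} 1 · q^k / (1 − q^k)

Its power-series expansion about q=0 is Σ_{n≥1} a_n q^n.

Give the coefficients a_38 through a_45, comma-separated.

q^38  k|38↦f(k): 1:1 2:1 19:1 38:1  a_38=4
q^39  k|39↦f(k): 1:1 3:1 13:1 39:1  a_39=4
[q^40] f(1)=1,f(2)=1,f(4)=1,f(5)=1,f(8)=1,f(10)=1,f(20)=1,f(40)=1 ⇒ 8
n=41: 41·1 1·41  f→[1+1]=2
n=42: 42·1 21·2 14·3 7·6 6·7 3·14 2·21 1·42  f→[1+1+1+1+1+1+1+1]=8
n=43: 1·43 43·1  f→[1+1]=2
q^44  k|44↦f(k): 44:1 22:1 11:1 4:1 2:1 1:1  a_44=6
d|45:{45,15,9,5,3,1}  Σf=1+1+1+1+1+1=6

4, 4, 8, 2, 8, 2, 6, 6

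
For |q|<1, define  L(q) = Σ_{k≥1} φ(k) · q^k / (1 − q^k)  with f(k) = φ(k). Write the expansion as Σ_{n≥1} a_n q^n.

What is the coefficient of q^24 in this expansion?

d|24:{1,2,3,4,6,8,12,24}  Σφ=1+1+2+2+2+4+4+8=24

a_24 = 24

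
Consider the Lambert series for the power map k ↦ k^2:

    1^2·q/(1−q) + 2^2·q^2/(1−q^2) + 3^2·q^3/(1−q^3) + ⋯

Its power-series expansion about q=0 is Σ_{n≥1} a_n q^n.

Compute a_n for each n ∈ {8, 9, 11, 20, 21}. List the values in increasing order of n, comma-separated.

d|8:{1,2,4,8}  Σf=1+4+16+64=85
[q^9] f(1)=1,f(3)=9,f(9)=81 ⇒ 91
n=11: 11·1 1·11  f→[121+1]=122
q^20  k|20↦f(k): 20:400 10:100 5:25 4:16 2:4 1:1  a_20=546
q^21  k|21↦f(k): 21:441 7:49 3:9 1:1  a_21=500

85, 91, 122, 546, 500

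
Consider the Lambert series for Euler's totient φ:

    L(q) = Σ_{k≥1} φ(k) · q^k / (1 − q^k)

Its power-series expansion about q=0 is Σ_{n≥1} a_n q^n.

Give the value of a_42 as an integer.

q^42  k|42↦φ(k): 1:1 2:1 3:2 6:2 7:6 14:6 21:12 42:12  a_42=42

a_42 = 42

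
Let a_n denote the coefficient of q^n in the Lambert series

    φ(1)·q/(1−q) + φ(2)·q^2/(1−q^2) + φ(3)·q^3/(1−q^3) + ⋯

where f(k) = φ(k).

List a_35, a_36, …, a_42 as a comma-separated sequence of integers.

n=35: 1·35 5·7 7·5 35·1  φ→[1+4+6+24]=35
n=36: 36·1 18·2 12·3 9·4 6·6 4·9 3·12 2·18 1·36  φ→[12+6+4+6+2+2+2+1+1]=36
q^37  k|37↦φ(k): 37:36 1:1  a_37=37
n=38: 1·38 2·19 19·2 38·1  φ→[1+1+18+18]=38
q^39  k|39↦φ(k): 1:1 3:2 13:12 39:24  a_39=39
q^40  k|40↦φ(k): 1:1 2:1 4:2 5:4 8:4 10:4 20:8 40:16  a_40=40
q^41  k|41↦φ(k): 1:1 41:40  a_41=41
[q^42] φ(42)=12,φ(21)=12,φ(14)=6,φ(7)=6,φ(6)=2,φ(3)=2,φ(2)=1,φ(1)=1 ⇒ 42

35, 36, 37, 38, 39, 40, 41, 42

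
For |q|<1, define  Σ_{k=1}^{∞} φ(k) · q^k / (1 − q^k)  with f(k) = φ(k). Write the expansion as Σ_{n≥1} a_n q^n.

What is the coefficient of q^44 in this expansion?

[q^44] φ(1)=1,φ(2)=1,φ(4)=2,φ(11)=10,φ(22)=10,φ(44)=20 ⇒ 44

a_44 = 44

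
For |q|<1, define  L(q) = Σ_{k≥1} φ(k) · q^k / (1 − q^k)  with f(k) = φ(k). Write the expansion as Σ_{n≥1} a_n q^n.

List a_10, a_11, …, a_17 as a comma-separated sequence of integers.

q^10  k|10↦φ(k): 1:1 2:1 5:4 10:4  a_10=10
q^11  k|11↦φ(k): 11:10 1:1  a_11=11
n=12: 1·12 2·6 3·4 4·3 6·2 12·1  φ→[1+1+2+2+2+4]=12
n=13: 1·13 13·1  φ→[1+12]=13
[q^14] φ(1)=1,φ(2)=1,φ(7)=6,φ(14)=6 ⇒ 14
q^15  k|15↦φ(k): 15:8 5:4 3:2 1:1  a_15=15
[q^16] φ(1)=1,φ(2)=1,φ(4)=2,φ(8)=4,φ(16)=8 ⇒ 16
n=17: 1·17 17·1  φ→[1+16]=17

10, 11, 12, 13, 14, 15, 16, 17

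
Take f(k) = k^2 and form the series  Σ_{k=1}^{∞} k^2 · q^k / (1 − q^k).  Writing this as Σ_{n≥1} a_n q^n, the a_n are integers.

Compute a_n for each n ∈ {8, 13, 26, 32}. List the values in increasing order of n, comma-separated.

85, 170, 850, 1365

q^8  k|8↦f(k): 1:1 2:4 4:16 8:64  a_8=85
q^13  k|13↦f(k): 13:169 1:1  a_13=170
n=26: 1·26 2·13 13·2 26·1  f→[1+4+169+676]=850
n=32: 1·32 2·16 4·8 8·4 16·2 32·1  f→[1+4+16+64+256+1024]=1365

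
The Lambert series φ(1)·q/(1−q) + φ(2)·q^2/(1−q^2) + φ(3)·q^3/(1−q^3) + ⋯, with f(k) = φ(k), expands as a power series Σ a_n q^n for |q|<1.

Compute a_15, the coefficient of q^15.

[q^15] φ(1)=1,φ(3)=2,φ(5)=4,φ(15)=8 ⇒ 15

a_15 = 15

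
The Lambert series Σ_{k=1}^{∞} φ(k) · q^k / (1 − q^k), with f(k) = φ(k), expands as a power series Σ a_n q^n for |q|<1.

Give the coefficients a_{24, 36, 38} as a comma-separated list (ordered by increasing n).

n=24: 1·24 2·12 3·8 4·6 6·4 8·3 12·2 24·1  φ→[1+1+2+2+2+4+4+8]=24
q^36  k|36↦φ(k): 1:1 2:1 3:2 4:2 6:2 9:6 12:4 18:6 36:12  a_36=36
q^38  k|38↦φ(k): 1:1 2:1 19:18 38:18  a_38=38

24, 36, 38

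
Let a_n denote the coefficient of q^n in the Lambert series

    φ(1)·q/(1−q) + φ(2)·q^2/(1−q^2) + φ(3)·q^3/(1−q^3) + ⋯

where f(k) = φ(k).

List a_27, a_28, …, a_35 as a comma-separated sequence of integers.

n=27: 27·1 9·3 3·9 1·27  φ→[18+6+2+1]=27
[q^28] φ(28)=12,φ(14)=6,φ(7)=6,φ(4)=2,φ(2)=1,φ(1)=1 ⇒ 28
n=29: 1·29 29·1  φ→[1+28]=29
n=30: 30·1 15·2 10·3 6·5 5·6 3·10 2·15 1·30  φ→[8+8+4+2+4+2+1+1]=30
n=31: 31·1 1·31  φ→[30+1]=31
n=32: 32·1 16·2 8·4 4·8 2·16 1·32  φ→[16+8+4+2+1+1]=32
n=33: 33·1 11·3 3·11 1·33  φ→[20+10+2+1]=33
d|34:{34,17,2,1}  Σφ=16+16+1+1=34
q^35  k|35↦φ(k): 1:1 5:4 7:6 35:24  a_35=35

27, 28, 29, 30, 31, 32, 33, 34, 35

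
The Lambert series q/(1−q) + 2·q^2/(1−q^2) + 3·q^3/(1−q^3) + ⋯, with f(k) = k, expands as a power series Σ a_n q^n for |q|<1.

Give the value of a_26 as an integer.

n=26: 26·1 13·2 2·13 1·26  f→[26+13+2+1]=42

a_26 = 42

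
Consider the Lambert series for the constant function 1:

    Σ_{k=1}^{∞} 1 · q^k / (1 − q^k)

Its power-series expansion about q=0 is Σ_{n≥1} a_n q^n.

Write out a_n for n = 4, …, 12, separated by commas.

q^4  k|4↦f(k): 4:1 2:1 1:1  a_4=3
n=5: 1·5 5·1  f→[1+1]=2
[q^6] f(6)=1,f(3)=1,f(2)=1,f(1)=1 ⇒ 4
d|7:{7,1}  Σf=1+1=2
n=8: 8·1 4·2 2·4 1·8  f→[1+1+1+1]=4
n=9: 9·1 3·3 1·9  f→[1+1+1]=3
d|10:{1,2,5,10}  Σf=1+1+1+1=4
d|11:{1,11}  Σf=1+1=2
d|12:{1,2,3,4,6,12}  Σf=1+1+1+1+1+1=6

3, 2, 4, 2, 4, 3, 4, 2, 6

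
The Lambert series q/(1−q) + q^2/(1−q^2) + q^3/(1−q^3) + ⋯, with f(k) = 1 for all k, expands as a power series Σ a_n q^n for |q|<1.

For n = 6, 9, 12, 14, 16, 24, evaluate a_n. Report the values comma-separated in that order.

4, 3, 6, 4, 5, 8

n=6: 1·6 2·3 3·2 6·1  f→[1+1+1+1]=4
[q^9] f(1)=1,f(3)=1,f(9)=1 ⇒ 3
n=12: 1·12 2·6 3·4 4·3 6·2 12·1  f→[1+1+1+1+1+1]=6
q^14  k|14↦f(k): 1:1 2:1 7:1 14:1  a_14=4
[q^16] f(16)=1,f(8)=1,f(4)=1,f(2)=1,f(1)=1 ⇒ 5
[q^24] f(1)=1,f(2)=1,f(3)=1,f(4)=1,f(6)=1,f(8)=1,f(12)=1,f(24)=1 ⇒ 8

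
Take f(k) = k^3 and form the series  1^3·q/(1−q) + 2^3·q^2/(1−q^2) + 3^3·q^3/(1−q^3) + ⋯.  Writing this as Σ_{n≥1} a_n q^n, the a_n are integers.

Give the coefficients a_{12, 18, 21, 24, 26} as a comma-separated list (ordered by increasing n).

n=12: 1·12 2·6 3·4 4·3 6·2 12·1  f→[1+8+27+64+216+1728]=2044
q^18  k|18↦f(k): 18:5832 9:729 6:216 3:27 2:8 1:1  a_18=6813
d|21:{1,3,7,21}  Σf=1+27+343+9261=9632
d|24:{24,12,8,6,4,3,2,1}  Σf=13824+1728+512+216+64+27+8+1=16380
d|26:{26,13,2,1}  Σf=17576+2197+8+1=19782

2044, 6813, 9632, 16380, 19782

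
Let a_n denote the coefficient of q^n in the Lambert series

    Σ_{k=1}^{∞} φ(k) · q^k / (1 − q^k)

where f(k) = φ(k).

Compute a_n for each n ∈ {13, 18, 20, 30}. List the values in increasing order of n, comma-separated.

q^13  k|13↦φ(k): 1:1 13:12  a_13=13
n=18: 1·18 2·9 3·6 6·3 9·2 18·1  φ→[1+1+2+2+6+6]=18
q^20  k|20↦φ(k): 1:1 2:1 4:2 5:4 10:4 20:8  a_20=20
[q^30] φ(1)=1,φ(2)=1,φ(3)=2,φ(5)=4,φ(6)=2,φ(10)=4,φ(15)=8,φ(30)=8 ⇒ 30

13, 18, 20, 30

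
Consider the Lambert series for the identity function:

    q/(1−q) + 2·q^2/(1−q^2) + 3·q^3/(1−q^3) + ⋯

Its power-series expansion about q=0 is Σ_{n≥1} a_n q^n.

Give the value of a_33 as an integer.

a_33 = 48

n=33: 33·1 11·3 3·11 1·33  f→[33+11+3+1]=48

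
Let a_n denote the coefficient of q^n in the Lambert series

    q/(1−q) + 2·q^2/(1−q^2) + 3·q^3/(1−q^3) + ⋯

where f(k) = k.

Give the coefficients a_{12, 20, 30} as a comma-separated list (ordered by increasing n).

28, 42, 72

d|12:{1,2,3,4,6,12}  Σf=1+2+3+4+6+12=28
d|20:{20,10,5,4,2,1}  Σf=20+10+5+4+2+1=42
[q^30] f(1)=1,f(2)=2,f(3)=3,f(5)=5,f(6)=6,f(10)=10,f(15)=15,f(30)=30 ⇒ 72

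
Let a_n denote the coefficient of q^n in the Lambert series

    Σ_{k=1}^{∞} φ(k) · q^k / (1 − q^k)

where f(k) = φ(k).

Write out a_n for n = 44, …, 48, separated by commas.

[q^44] φ(1)=1,φ(2)=1,φ(4)=2,φ(11)=10,φ(22)=10,φ(44)=20 ⇒ 44
n=45: 1·45 3·15 5·9 9·5 15·3 45·1  φ→[1+2+4+6+8+24]=45
[q^46] φ(46)=22,φ(23)=22,φ(2)=1,φ(1)=1 ⇒ 46
[q^47] φ(47)=46,φ(1)=1 ⇒ 47
n=48: 1·48 2·24 3·16 4·12 6·8 8·6 12·4 16·3 24·2 48·1  φ→[1+1+2+2+2+4+4+8+8+16]=48

44, 45, 46, 47, 48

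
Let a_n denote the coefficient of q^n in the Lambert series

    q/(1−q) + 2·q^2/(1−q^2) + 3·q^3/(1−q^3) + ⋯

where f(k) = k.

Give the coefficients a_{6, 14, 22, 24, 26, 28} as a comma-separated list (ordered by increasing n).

12, 24, 36, 60, 42, 56

d|6:{1,2,3,6}  Σf=1+2+3+6=12
n=14: 1·14 2·7 7·2 14·1  f→[1+2+7+14]=24
[q^22] f(22)=22,f(11)=11,f(2)=2,f(1)=1 ⇒ 36
n=24: 1·24 2·12 3·8 4·6 6·4 8·3 12·2 24·1  f→[1+2+3+4+6+8+12+24]=60
n=26: 26·1 13·2 2·13 1·26  f→[26+13+2+1]=42
d|28:{28,14,7,4,2,1}  Σf=28+14+7+4+2+1=56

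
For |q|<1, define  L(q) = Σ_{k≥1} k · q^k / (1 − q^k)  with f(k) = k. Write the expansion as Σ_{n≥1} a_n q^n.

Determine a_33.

a_33 = 48

d|33:{33,11,3,1}  Σf=33+11+3+1=48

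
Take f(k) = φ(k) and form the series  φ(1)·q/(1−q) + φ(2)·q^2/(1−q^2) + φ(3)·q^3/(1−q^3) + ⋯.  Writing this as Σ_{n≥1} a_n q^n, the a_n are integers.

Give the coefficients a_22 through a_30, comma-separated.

[q^22] φ(22)=10,φ(11)=10,φ(2)=1,φ(1)=1 ⇒ 22
n=23: 1·23 23·1  φ→[1+22]=23
d|24:{1,2,3,4,6,8,12,24}  Σφ=1+1+2+2+2+4+4+8=24
q^25  k|25↦φ(k): 1:1 5:4 25:20  a_25=25
n=26: 26·1 13·2 2·13 1·26  φ→[12+12+1+1]=26
[q^27] φ(27)=18,φ(9)=6,φ(3)=2,φ(1)=1 ⇒ 27
d|28:{28,14,7,4,2,1}  Σφ=12+6+6+2+1+1=28
d|29:{1,29}  Σφ=1+28=29
q^30  k|30↦φ(k): 1:1 2:1 3:2 5:4 6:2 10:4 15:8 30:8  a_30=30

22, 23, 24, 25, 26, 27, 28, 29, 30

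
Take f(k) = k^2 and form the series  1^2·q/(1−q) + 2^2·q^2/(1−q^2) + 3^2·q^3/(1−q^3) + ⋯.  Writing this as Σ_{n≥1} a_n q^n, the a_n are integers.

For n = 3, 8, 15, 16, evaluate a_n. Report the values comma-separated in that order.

10, 85, 260, 341

q^3  k|3↦f(k): 1:1 3:9  a_3=10
[q^8] f(1)=1,f(2)=4,f(4)=16,f(8)=64 ⇒ 85
n=15: 15·1 5·3 3·5 1·15  f→[225+25+9+1]=260
q^16  k|16↦f(k): 1:1 2:4 4:16 8:64 16:256  a_16=341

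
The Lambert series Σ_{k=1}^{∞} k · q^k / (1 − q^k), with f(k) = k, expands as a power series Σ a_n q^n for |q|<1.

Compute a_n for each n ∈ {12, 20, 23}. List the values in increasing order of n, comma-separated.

[q^12] f(12)=12,f(6)=6,f(4)=4,f(3)=3,f(2)=2,f(1)=1 ⇒ 28
n=20: 20·1 10·2 5·4 4·5 2·10 1·20  f→[20+10+5+4+2+1]=42
n=23: 23·1 1·23  f→[23+1]=24

28, 42, 24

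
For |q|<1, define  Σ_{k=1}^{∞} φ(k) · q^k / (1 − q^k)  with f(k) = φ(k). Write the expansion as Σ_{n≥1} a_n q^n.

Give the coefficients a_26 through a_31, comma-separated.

q^26  k|26↦φ(k): 1:1 2:1 13:12 26:12  a_26=26
n=27: 1·27 3·9 9·3 27·1  φ→[1+2+6+18]=27
d|28:{1,2,4,7,14,28}  Σφ=1+1+2+6+6+12=28
[q^29] φ(1)=1,φ(29)=28 ⇒ 29
n=30: 1·30 2·15 3·10 5·6 6·5 10·3 15·2 30·1  φ→[1+1+2+4+2+4+8+8]=30
[q^31] φ(31)=30,φ(1)=1 ⇒ 31

26, 27, 28, 29, 30, 31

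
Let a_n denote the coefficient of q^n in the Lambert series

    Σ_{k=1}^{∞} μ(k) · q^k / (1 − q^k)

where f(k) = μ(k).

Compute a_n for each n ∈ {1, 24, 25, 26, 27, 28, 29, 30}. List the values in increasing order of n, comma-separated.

1, 0, 0, 0, 0, 0, 0, 0

n=1: 1·1  μ→[1]=1
d|24:{1,2,3,4,6,8,12,24}  Σμ=1+(-1)+(-1)+0+1+0+0+0=0
d|25:{1,5,25}  Σμ=1+(-1)+0=0
q^26  k|26↦μ(k): 1:1 2:-1 13:-1 26:1  a_26=0
n=27: 1·27 3·9 9·3 27·1  μ→[1+(-1)+0+0]=0
[q^28] μ(28)=0,μ(14)=1,μ(7)=-1,μ(4)=0,μ(2)=-1,μ(1)=1 ⇒ 0
n=29: 1·29 29·1  μ→[1+(-1)]=0
[q^30] μ(1)=1,μ(2)=-1,μ(3)=-1,μ(5)=-1,μ(6)=1,μ(10)=1,μ(15)=1,μ(30)=-1 ⇒ 0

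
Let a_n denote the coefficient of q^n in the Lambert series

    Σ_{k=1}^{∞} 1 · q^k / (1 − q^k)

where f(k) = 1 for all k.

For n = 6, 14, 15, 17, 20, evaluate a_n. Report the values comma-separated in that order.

4, 4, 4, 2, 6

n=6: 6·1 3·2 2·3 1·6  f→[1+1+1+1]=4
n=14: 14·1 7·2 2·7 1·14  f→[1+1+1+1]=4
d|15:{15,5,3,1}  Σf=1+1+1+1=4
d|17:{17,1}  Σf=1+1=2
q^20  k|20↦f(k): 1:1 2:1 4:1 5:1 10:1 20:1  a_20=6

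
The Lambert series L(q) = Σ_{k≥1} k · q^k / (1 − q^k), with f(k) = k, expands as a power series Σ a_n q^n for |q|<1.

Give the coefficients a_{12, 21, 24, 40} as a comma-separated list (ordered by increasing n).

n=12: 12·1 6·2 4·3 3·4 2·6 1·12  f→[12+6+4+3+2+1]=28
q^21  k|21↦f(k): 21:21 7:7 3:3 1:1  a_21=32
n=24: 24·1 12·2 8·3 6·4 4·6 3·8 2·12 1·24  f→[24+12+8+6+4+3+2+1]=60
d|40:{1,2,4,5,8,10,20,40}  Σf=1+2+4+5+8+10+20+40=90

28, 32, 60, 90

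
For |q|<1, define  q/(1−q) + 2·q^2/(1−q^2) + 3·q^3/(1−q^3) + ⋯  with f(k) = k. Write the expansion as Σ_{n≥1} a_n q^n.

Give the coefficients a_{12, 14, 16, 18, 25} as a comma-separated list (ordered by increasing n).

28, 24, 31, 39, 31

q^12  k|12↦f(k): 1:1 2:2 3:3 4:4 6:6 12:12  a_12=28
n=14: 14·1 7·2 2·7 1·14  f→[14+7+2+1]=24
n=16: 1·16 2·8 4·4 8·2 16·1  f→[1+2+4+8+16]=31
q^18  k|18↦f(k): 18:18 9:9 6:6 3:3 2:2 1:1  a_18=39
d|25:{1,5,25}  Σf=1+5+25=31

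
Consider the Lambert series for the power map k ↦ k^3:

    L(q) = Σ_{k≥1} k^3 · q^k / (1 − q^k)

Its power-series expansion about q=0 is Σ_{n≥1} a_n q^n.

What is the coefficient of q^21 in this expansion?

a_21 = 9632

q^21  k|21↦f(k): 1:1 3:27 7:343 21:9261  a_21=9632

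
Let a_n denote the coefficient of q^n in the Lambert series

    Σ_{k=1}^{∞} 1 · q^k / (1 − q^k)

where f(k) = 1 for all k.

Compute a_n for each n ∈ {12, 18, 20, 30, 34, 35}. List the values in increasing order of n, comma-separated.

6, 6, 6, 8, 4, 4

d|12:{12,6,4,3,2,1}  Σf=1+1+1+1+1+1=6
[q^18] f(18)=1,f(9)=1,f(6)=1,f(3)=1,f(2)=1,f(1)=1 ⇒ 6
q^20  k|20↦f(k): 20:1 10:1 5:1 4:1 2:1 1:1  a_20=6
d|30:{30,15,10,6,5,3,2,1}  Σf=1+1+1+1+1+1+1+1=8
q^34  k|34↦f(k): 34:1 17:1 2:1 1:1  a_34=4
d|35:{35,7,5,1}  Σf=1+1+1+1=4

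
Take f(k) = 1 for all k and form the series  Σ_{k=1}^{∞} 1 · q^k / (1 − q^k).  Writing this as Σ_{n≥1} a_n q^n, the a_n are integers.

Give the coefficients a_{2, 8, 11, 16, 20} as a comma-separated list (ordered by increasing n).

d|2:{2,1}  Σf=1+1=2
d|8:{8,4,2,1}  Σf=1+1+1+1=4
n=11: 11·1 1·11  f→[1+1]=2
n=16: 16·1 8·2 4·4 2·8 1·16  f→[1+1+1+1+1]=5
d|20:{20,10,5,4,2,1}  Σf=1+1+1+1+1+1=6

2, 4, 2, 5, 6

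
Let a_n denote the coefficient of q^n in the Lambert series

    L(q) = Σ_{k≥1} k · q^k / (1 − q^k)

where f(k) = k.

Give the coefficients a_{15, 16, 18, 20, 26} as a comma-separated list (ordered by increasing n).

q^15  k|15↦f(k): 15:15 5:5 3:3 1:1  a_15=24
n=16: 1·16 2·8 4·4 8·2 16·1  f→[1+2+4+8+16]=31
n=18: 1·18 2·9 3·6 6·3 9·2 18·1  f→[1+2+3+6+9+18]=39
n=20: 20·1 10·2 5·4 4·5 2·10 1·20  f→[20+10+5+4+2+1]=42
n=26: 26·1 13·2 2·13 1·26  f→[26+13+2+1]=42

24, 31, 39, 42, 42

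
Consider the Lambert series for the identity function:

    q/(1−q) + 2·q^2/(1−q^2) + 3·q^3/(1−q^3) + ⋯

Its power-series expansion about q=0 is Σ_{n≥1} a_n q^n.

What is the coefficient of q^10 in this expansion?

n=10: 10·1 5·2 2·5 1·10  f→[10+5+2+1]=18

a_10 = 18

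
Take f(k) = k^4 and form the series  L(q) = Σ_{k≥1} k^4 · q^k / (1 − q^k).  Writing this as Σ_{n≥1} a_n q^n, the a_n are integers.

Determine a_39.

a_39 = 2342084

[q^39] f(1)=1,f(3)=81,f(13)=28561,f(39)=2313441 ⇒ 2342084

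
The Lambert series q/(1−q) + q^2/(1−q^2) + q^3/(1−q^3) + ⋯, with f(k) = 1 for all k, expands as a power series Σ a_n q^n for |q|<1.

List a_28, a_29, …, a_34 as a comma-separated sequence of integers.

6, 2, 8, 2, 6, 4, 4

n=28: 28·1 14·2 7·4 4·7 2·14 1·28  f→[1+1+1+1+1+1]=6
n=29: 1·29 29·1  f→[1+1]=2
[q^30] f(1)=1,f(2)=1,f(3)=1,f(5)=1,f(6)=1,f(10)=1,f(15)=1,f(30)=1 ⇒ 8
[q^31] f(31)=1,f(1)=1 ⇒ 2
d|32:{32,16,8,4,2,1}  Σf=1+1+1+1+1+1=6
n=33: 33·1 11·3 3·11 1·33  f→[1+1+1+1]=4
q^34  k|34↦f(k): 1:1 2:1 17:1 34:1  a_34=4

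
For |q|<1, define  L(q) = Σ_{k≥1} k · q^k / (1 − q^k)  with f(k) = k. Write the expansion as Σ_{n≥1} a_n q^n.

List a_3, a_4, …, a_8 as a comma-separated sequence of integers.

[q^3] f(1)=1,f(3)=3 ⇒ 4
n=4: 1·4 2·2 4·1  f→[1+2+4]=7
d|5:{5,1}  Σf=5+1=6
q^6  k|6↦f(k): 6:6 3:3 2:2 1:1  a_6=12
d|7:{7,1}  Σf=7+1=8
d|8:{8,4,2,1}  Σf=8+4+2+1=15

4, 7, 6, 12, 8, 15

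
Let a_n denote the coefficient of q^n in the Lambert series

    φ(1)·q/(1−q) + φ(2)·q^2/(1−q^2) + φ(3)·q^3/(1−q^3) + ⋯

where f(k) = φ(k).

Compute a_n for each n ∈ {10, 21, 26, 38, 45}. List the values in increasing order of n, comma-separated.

[q^10] φ(1)=1,φ(2)=1,φ(5)=4,φ(10)=4 ⇒ 10
d|21:{1,3,7,21}  Σφ=1+2+6+12=21
[q^26] φ(26)=12,φ(13)=12,φ(2)=1,φ(1)=1 ⇒ 26
[q^38] φ(1)=1,φ(2)=1,φ(19)=18,φ(38)=18 ⇒ 38
[q^45] φ(45)=24,φ(15)=8,φ(9)=6,φ(5)=4,φ(3)=2,φ(1)=1 ⇒ 45

10, 21, 26, 38, 45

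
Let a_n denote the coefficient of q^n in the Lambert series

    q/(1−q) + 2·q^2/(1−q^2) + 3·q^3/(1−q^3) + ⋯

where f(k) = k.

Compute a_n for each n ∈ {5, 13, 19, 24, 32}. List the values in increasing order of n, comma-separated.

6, 14, 20, 60, 63

d|5:{1,5}  Σf=1+5=6
d|13:{1,13}  Σf=1+13=14
n=19: 1·19 19·1  f→[1+19]=20
d|24:{1,2,3,4,6,8,12,24}  Σf=1+2+3+4+6+8+12+24=60
d|32:{32,16,8,4,2,1}  Σf=32+16+8+4+2+1=63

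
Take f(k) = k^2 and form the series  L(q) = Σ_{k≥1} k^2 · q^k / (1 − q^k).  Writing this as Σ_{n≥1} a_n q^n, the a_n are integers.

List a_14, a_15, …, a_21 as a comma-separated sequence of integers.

250, 260, 341, 290, 455, 362, 546, 500

d|14:{14,7,2,1}  Σf=196+49+4+1=250
d|15:{15,5,3,1}  Σf=225+25+9+1=260
d|16:{16,8,4,2,1}  Σf=256+64+16+4+1=341
n=17: 17·1 1·17  f→[289+1]=290
n=18: 1·18 2·9 3·6 6·3 9·2 18·1  f→[1+4+9+36+81+324]=455
n=19: 1·19 19·1  f→[1+361]=362
[q^20] f(1)=1,f(2)=4,f(4)=16,f(5)=25,f(10)=100,f(20)=400 ⇒ 546
d|21:{21,7,3,1}  Σf=441+49+9+1=500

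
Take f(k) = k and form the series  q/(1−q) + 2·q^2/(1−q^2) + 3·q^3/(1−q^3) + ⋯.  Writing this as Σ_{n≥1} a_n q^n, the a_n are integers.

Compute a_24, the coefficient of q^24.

d|24:{1,2,3,4,6,8,12,24}  Σf=1+2+3+4+6+8+12+24=60

a_24 = 60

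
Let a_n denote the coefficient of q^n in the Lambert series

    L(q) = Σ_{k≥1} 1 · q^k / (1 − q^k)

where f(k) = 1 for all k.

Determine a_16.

a_16 = 5

n=16: 16·1 8·2 4·4 2·8 1·16  f→[1+1+1+1+1]=5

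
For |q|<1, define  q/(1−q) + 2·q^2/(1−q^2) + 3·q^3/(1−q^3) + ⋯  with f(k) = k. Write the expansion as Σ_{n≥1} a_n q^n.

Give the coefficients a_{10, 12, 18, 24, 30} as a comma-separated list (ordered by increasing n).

18, 28, 39, 60, 72

[q^10] f(10)=10,f(5)=5,f(2)=2,f(1)=1 ⇒ 18
q^12  k|12↦f(k): 1:1 2:2 3:3 4:4 6:6 12:12  a_12=28
q^18  k|18↦f(k): 1:1 2:2 3:3 6:6 9:9 18:18  a_18=39
n=24: 1·24 2·12 3·8 4·6 6·4 8·3 12·2 24·1  f→[1+2+3+4+6+8+12+24]=60
q^30  k|30↦f(k): 30:30 15:15 10:10 6:6 5:5 3:3 2:2 1:1  a_30=72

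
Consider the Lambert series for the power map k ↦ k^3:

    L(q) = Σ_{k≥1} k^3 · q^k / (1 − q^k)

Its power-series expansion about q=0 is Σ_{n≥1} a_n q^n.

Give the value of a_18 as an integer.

n=18: 1·18 2·9 3·6 6·3 9·2 18·1  f→[1+8+27+216+729+5832]=6813

a_18 = 6813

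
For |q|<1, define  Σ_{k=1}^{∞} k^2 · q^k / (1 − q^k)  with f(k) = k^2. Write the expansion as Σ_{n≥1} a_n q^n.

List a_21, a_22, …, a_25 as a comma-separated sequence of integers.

500, 610, 530, 850, 651

q^21  k|21↦f(k): 21:441 7:49 3:9 1:1  a_21=500
[q^22] f(1)=1,f(2)=4,f(11)=121,f(22)=484 ⇒ 610
d|23:{23,1}  Σf=529+1=530
q^24  k|24↦f(k): 1:1 2:4 3:9 4:16 6:36 8:64 12:144 24:576  a_24=850
n=25: 1·25 5·5 25·1  f→[1+25+625]=651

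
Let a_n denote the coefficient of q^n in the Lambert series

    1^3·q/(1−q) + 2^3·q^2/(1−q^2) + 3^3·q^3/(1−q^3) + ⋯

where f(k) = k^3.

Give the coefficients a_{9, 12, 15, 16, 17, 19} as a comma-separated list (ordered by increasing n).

757, 2044, 3528, 4681, 4914, 6860

[q^9] f(1)=1,f(3)=27,f(9)=729 ⇒ 757
[q^12] f(1)=1,f(2)=8,f(3)=27,f(4)=64,f(6)=216,f(12)=1728 ⇒ 2044
d|15:{15,5,3,1}  Σf=3375+125+27+1=3528
n=16: 16·1 8·2 4·4 2·8 1·16  f→[4096+512+64+8+1]=4681
n=17: 17·1 1·17  f→[4913+1]=4914
[q^19] f(1)=1,f(19)=6859 ⇒ 6860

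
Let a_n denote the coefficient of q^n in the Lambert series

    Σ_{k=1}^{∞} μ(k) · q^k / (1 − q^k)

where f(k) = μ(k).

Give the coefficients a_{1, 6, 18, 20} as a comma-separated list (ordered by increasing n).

1, 0, 0, 0

n=1: 1·1  μ→[1]=1
d|6:{1,2,3,6}  Σμ=1+(-1)+(-1)+1=0
d|18:{1,2,3,6,9,18}  Σμ=1+(-1)+(-1)+1+0+0=0
n=20: 1·20 2·10 4·5 5·4 10·2 20·1  μ→[1+(-1)+0+(-1)+1+0]=0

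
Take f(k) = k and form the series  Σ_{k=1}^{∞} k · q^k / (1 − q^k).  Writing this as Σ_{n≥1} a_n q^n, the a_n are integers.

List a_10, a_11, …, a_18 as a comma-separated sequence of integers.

q^10  k|10↦f(k): 1:1 2:2 5:5 10:10  a_10=18
[q^11] f(1)=1,f(11)=11 ⇒ 12
q^12  k|12↦f(k): 12:12 6:6 4:4 3:3 2:2 1:1  a_12=28
n=13: 1·13 13·1  f→[1+13]=14
[q^14] f(1)=1,f(2)=2,f(7)=7,f(14)=14 ⇒ 24
n=15: 1·15 3·5 5·3 15·1  f→[1+3+5+15]=24
[q^16] f(16)=16,f(8)=8,f(4)=4,f(2)=2,f(1)=1 ⇒ 31
n=17: 17·1 1·17  f→[17+1]=18
d|18:{1,2,3,6,9,18}  Σf=1+2+3+6+9+18=39

18, 12, 28, 14, 24, 24, 31, 18, 39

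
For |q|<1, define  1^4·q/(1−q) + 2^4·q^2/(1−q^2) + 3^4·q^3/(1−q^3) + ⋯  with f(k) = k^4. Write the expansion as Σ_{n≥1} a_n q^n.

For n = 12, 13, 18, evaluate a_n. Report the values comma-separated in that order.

22386, 28562, 112931

d|12:{1,2,3,4,6,12}  Σf=1+16+81+256+1296+20736=22386
d|13:{13,1}  Σf=28561+1=28562
d|18:{18,9,6,3,2,1}  Σf=104976+6561+1296+81+16+1=112931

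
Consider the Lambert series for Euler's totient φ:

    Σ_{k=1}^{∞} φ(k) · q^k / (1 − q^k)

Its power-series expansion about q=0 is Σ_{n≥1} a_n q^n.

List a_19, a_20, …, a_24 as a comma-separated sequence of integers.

n=19: 19·1 1·19  φ→[18+1]=19
[q^20] φ(1)=1,φ(2)=1,φ(4)=2,φ(5)=4,φ(10)=4,φ(20)=8 ⇒ 20
q^21  k|21↦φ(k): 21:12 7:6 3:2 1:1  a_21=21
q^22  k|22↦φ(k): 1:1 2:1 11:10 22:10  a_22=22
d|23:{1,23}  Σφ=1+22=23
[q^24] φ(1)=1,φ(2)=1,φ(3)=2,φ(4)=2,φ(6)=2,φ(8)=4,φ(12)=4,φ(24)=8 ⇒ 24

19, 20, 21, 22, 23, 24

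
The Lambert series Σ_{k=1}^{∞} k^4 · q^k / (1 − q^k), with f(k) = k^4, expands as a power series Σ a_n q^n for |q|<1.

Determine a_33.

a_33 = 1200644

n=33: 33·1 11·3 3·11 1·33  f→[1185921+14641+81+1]=1200644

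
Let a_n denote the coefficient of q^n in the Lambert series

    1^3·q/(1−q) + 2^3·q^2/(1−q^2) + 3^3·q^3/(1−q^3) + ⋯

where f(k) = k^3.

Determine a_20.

a_20 = 9198

q^20  k|20↦f(k): 20:8000 10:1000 5:125 4:64 2:8 1:1  a_20=9198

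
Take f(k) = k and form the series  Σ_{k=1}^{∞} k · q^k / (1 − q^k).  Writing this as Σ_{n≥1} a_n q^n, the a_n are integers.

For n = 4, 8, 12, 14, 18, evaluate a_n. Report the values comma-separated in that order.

q^4  k|4↦f(k): 4:4 2:2 1:1  a_4=7
d|8:{8,4,2,1}  Σf=8+4+2+1=15
d|12:{1,2,3,4,6,12}  Σf=1+2+3+4+6+12=28
q^14  k|14↦f(k): 1:1 2:2 7:7 14:14  a_14=24
[q^18] f(1)=1,f(2)=2,f(3)=3,f(6)=6,f(9)=9,f(18)=18 ⇒ 39

7, 15, 28, 24, 39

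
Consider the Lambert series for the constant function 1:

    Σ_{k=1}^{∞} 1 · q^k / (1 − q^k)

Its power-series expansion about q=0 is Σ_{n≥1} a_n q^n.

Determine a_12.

[q^12] f(12)=1,f(6)=1,f(4)=1,f(3)=1,f(2)=1,f(1)=1 ⇒ 6

a_12 = 6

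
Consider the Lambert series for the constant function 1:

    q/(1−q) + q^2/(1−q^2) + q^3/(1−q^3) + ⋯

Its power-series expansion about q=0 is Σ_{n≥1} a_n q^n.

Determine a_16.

a_16 = 5

n=16: 16·1 8·2 4·4 2·8 1·16  f→[1+1+1+1+1]=5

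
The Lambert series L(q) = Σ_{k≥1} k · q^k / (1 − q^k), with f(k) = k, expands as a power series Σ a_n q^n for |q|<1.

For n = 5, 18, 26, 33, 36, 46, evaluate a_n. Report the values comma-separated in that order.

[q^5] f(1)=1,f(5)=5 ⇒ 6
n=18: 18·1 9·2 6·3 3·6 2·9 1·18  f→[18+9+6+3+2+1]=39
d|26:{1,2,13,26}  Σf=1+2+13+26=42
[q^33] f(33)=33,f(11)=11,f(3)=3,f(1)=1 ⇒ 48
q^36  k|36↦f(k): 1:1 2:2 3:3 4:4 6:6 9:9 12:12 18:18 36:36  a_36=91
d|46:{46,23,2,1}  Σf=46+23+2+1=72

6, 39, 42, 48, 91, 72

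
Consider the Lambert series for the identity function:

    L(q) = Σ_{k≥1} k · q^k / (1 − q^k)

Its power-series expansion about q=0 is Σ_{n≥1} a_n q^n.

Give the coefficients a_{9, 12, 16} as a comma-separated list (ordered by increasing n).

13, 28, 31

n=9: 9·1 3·3 1·9  f→[9+3+1]=13
[q^12] f(12)=12,f(6)=6,f(4)=4,f(3)=3,f(2)=2,f(1)=1 ⇒ 28
n=16: 16·1 8·2 4·4 2·8 1·16  f→[16+8+4+2+1]=31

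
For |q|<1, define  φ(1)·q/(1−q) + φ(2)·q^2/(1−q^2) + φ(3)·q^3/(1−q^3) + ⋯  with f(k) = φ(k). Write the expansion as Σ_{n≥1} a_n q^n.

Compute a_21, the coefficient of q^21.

[q^21] φ(21)=12,φ(7)=6,φ(3)=2,φ(1)=1 ⇒ 21

a_21 = 21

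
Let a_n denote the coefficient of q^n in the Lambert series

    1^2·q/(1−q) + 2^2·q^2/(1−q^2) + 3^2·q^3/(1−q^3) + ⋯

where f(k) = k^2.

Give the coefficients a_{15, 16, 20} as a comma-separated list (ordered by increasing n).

260, 341, 546

d|15:{1,3,5,15}  Σf=1+9+25+225=260
d|16:{16,8,4,2,1}  Σf=256+64+16+4+1=341
n=20: 20·1 10·2 5·4 4·5 2·10 1·20  f→[400+100+25+16+4+1]=546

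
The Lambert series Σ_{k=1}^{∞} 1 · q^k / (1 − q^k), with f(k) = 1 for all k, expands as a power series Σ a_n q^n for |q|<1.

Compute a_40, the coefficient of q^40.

n=40: 40·1 20·2 10·4 8·5 5·8 4·10 2·20 1·40  f→[1+1+1+1+1+1+1+1]=8

a_40 = 8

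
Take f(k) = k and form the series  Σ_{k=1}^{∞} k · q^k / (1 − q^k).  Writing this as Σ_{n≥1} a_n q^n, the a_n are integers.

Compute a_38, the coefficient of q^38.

[q^38] f(1)=1,f(2)=2,f(19)=19,f(38)=38 ⇒ 60

a_38 = 60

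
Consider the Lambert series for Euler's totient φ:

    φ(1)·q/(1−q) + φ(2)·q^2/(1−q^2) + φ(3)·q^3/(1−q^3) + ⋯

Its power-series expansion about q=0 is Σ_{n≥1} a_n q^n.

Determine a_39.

d|39:{39,13,3,1}  Σφ=24+12+2+1=39

a_39 = 39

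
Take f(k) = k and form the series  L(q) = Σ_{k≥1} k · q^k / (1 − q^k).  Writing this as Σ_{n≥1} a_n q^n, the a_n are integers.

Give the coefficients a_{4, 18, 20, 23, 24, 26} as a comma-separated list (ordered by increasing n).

7, 39, 42, 24, 60, 42

n=4: 4·1 2·2 1·4  f→[4+2+1]=7
d|18:{1,2,3,6,9,18}  Σf=1+2+3+6+9+18=39
d|20:{20,10,5,4,2,1}  Σf=20+10+5+4+2+1=42
[q^23] f(23)=23,f(1)=1 ⇒ 24
n=24: 1·24 2·12 3·8 4·6 6·4 8·3 12·2 24·1  f→[1+2+3+4+6+8+12+24]=60
d|26:{26,13,2,1}  Σf=26+13+2+1=42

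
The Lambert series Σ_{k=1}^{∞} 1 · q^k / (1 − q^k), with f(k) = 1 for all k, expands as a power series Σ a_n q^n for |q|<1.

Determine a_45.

a_45 = 6

[q^45] f(1)=1,f(3)=1,f(5)=1,f(9)=1,f(15)=1,f(45)=1 ⇒ 6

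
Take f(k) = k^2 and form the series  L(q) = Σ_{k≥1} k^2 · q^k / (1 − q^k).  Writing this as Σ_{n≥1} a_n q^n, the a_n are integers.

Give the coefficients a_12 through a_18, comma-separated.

n=12: 12·1 6·2 4·3 3·4 2·6 1·12  f→[144+36+16+9+4+1]=210
q^13  k|13↦f(k): 1:1 13:169  a_13=170
n=14: 1·14 2·7 7·2 14·1  f→[1+4+49+196]=250
q^15  k|15↦f(k): 1:1 3:9 5:25 15:225  a_15=260
q^16  k|16↦f(k): 1:1 2:4 4:16 8:64 16:256  a_16=341
q^17  k|17↦f(k): 17:289 1:1  a_17=290
[q^18] f(1)=1,f(2)=4,f(3)=9,f(6)=36,f(9)=81,f(18)=324 ⇒ 455

210, 170, 250, 260, 341, 290, 455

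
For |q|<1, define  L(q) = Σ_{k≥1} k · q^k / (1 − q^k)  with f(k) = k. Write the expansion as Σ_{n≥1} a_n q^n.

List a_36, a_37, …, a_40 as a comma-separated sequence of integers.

[q^36] f(1)=1,f(2)=2,f(3)=3,f(4)=4,f(6)=6,f(9)=9,f(12)=12,f(18)=18,f(36)=36 ⇒ 91
q^37  k|37↦f(k): 37:37 1:1  a_37=38
q^38  k|38↦f(k): 38:38 19:19 2:2 1:1  a_38=60
n=39: 1·39 3·13 13·3 39·1  f→[1+3+13+39]=56
q^40  k|40↦f(k): 40:40 20:20 10:10 8:8 5:5 4:4 2:2 1:1  a_40=90

91, 38, 60, 56, 90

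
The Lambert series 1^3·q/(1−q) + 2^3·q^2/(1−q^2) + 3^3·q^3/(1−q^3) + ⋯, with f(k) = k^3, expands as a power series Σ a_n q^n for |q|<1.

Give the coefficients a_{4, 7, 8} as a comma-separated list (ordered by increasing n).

73, 344, 585

n=4: 1·4 2·2 4·1  f→[1+8+64]=73
q^7  k|7↦f(k): 7:343 1:1  a_7=344
[q^8] f(8)=512,f(4)=64,f(2)=8,f(1)=1 ⇒ 585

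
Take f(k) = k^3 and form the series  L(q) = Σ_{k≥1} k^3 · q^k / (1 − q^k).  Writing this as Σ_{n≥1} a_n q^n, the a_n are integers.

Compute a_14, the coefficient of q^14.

[q^14] f(1)=1,f(2)=8,f(7)=343,f(14)=2744 ⇒ 3096

a_14 = 3096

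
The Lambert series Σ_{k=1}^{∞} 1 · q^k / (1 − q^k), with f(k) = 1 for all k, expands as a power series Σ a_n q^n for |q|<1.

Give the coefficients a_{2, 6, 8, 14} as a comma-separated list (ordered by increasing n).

2, 4, 4, 4

q^2  k|2↦f(k): 1:1 2:1  a_2=2
n=6: 1·6 2·3 3·2 6·1  f→[1+1+1+1]=4
[q^8] f(1)=1,f(2)=1,f(4)=1,f(8)=1 ⇒ 4
[q^14] f(14)=1,f(7)=1,f(2)=1,f(1)=1 ⇒ 4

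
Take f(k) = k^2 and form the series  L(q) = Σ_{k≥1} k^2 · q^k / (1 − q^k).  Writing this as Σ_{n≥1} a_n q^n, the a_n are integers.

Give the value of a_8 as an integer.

a_8 = 85

n=8: 1·8 2·4 4·2 8·1  f→[1+4+16+64]=85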